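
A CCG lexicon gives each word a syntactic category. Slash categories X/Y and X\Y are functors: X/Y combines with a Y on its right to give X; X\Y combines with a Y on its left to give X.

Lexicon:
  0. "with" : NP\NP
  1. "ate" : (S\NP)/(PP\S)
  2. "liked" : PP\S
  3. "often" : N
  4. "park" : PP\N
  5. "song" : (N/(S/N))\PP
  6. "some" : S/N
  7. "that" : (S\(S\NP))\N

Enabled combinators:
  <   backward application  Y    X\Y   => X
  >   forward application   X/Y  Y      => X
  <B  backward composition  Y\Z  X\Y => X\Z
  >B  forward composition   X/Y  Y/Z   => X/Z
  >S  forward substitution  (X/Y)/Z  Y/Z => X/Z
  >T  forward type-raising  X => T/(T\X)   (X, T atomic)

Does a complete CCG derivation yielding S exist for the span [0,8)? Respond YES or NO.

YES

[0,8] S   <
  [0,3] S\NP   <B
    [0,1] "with" : NP\NP
    [1,3] S\NP   >
      [1,2] "ate" : (S\NP)/(PP\S)
      [2,3] "liked" : PP\S
  [3,8] S\(S\NP)   <
    [3,7] N   >
      [3,6] N/(S/N)   <
        [3,5] PP   >
          [3,4] PP/(PP\N)   >T
            [3,4] "often" : N
          [4,5] "park" : PP\N
        [5,6] "song" : (N/(S/N))\PP
      [6,7] "some" : S/N
    [7,8] "that" : (S\(S\NP))\N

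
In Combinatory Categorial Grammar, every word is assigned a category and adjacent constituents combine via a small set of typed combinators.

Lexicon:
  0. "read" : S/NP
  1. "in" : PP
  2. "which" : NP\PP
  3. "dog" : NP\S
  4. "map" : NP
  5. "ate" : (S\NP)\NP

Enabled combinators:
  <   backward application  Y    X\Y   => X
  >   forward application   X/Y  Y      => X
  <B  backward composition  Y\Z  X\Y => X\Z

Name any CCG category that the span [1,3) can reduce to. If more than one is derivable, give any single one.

NP

[0,6] S   <
  [0,4] NP   <
    [0,3] S   >
      [0,1] "read" : S/NP
      [1,3] NP   <
        [1,2] "in" : PP
        [2,3] "which" : NP\PP
    [3,4] "dog" : NP\S
  [4,6] S\NP   <
    [4,5] "map" : NP
    [5,6] "ate" : (S\NP)\NP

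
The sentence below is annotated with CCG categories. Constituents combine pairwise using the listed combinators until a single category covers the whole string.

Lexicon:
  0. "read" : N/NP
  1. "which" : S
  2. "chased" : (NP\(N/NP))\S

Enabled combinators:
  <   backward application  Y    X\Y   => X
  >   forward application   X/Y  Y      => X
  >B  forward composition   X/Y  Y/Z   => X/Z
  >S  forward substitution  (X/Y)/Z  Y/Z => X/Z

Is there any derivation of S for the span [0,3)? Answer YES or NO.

NO

N/NP S (NP\(N/NP))\S
CKY chart[0,3] = {NP}; S ∉ chart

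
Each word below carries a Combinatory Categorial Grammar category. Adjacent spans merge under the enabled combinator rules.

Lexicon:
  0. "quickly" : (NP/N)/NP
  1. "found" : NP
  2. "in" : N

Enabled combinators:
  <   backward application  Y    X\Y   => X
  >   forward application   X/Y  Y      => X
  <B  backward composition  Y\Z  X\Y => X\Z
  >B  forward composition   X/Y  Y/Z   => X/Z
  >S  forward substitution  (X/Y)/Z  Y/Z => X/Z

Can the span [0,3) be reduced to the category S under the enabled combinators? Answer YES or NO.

(NP/N)/NP NP N
CKY chart[0,3] = {NP}; S ∉ chart

NO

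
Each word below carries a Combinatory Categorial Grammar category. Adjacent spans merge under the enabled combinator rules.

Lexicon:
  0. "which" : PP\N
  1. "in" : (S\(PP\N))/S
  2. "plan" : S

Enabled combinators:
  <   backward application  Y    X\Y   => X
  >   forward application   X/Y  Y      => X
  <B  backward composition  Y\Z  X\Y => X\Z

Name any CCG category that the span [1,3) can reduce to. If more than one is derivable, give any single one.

S\(PP\N)

[0,3] S   <
  [0,1] "which" : PP\N
  [1,3] S\(PP\N)   >
    [1,2] "in" : (S\(PP\N))/S
    [2,3] "plan" : S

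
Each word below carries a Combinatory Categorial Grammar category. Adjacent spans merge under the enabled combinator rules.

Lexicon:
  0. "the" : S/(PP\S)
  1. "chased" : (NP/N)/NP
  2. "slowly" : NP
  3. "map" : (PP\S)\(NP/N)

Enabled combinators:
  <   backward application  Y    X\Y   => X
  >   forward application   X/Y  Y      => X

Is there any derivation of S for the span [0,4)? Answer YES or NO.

YES

[0,4] S   >
  [0,1] "the" : S/(PP\S)
  [1,4] PP\S   <
    [1,3] NP/N   >
      [1,2] "chased" : (NP/N)/NP
      [2,3] "slowly" : NP
    [3,4] "map" : (PP\S)\(NP/N)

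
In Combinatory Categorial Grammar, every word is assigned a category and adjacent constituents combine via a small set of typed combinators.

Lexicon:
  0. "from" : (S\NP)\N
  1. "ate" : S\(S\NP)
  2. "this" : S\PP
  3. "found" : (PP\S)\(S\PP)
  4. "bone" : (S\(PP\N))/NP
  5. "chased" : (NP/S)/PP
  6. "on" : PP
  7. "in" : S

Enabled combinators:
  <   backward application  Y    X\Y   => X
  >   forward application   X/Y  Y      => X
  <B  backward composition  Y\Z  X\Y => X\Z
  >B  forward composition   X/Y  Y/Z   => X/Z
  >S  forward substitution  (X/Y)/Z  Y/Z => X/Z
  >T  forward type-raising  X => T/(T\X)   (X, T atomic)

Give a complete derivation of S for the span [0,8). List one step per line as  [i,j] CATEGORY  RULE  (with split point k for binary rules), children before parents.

[0,8] S   <
  [0,4] PP\N   <B
    [0,2] S\N   <B
      [0,1] "from" : (S\NP)\N
      [1,2] "ate" : S\(S\NP)
    [2,4] PP\S   <
      [2,3] "this" : S\PP
      [3,4] "found" : (PP\S)\(S\PP)
  [4,8] S\(PP\N)   >
    [4,5] "bone" : (S\(PP\N))/NP
    [5,8] NP   >
      [5,7] NP/S   >
        [5,6] "chased" : (NP/S)/PP
        [6,7] "on" : PP
      [7,8] "in" : S

[0,1] (S\NP)\N  lex  "from"
[1,2] S\(S\NP)  lex  "ate"
[0,2] S\N  <B  k=1
[2,3] S\PP  lex  "this"
[3,4] (PP\S)\(S\PP)  lex  "found"
[2,4] PP\S  <  k=3
[0,4] PP\N  <B  k=2
[4,5] (S\(PP\N))/NP  lex  "bone"
[5,6] (NP/S)/PP  lex  "chased"
[6,7] PP  lex  "on"
[5,7] NP/S  >  k=6
[7,8] S  lex  "in"
[5,8] NP  >  k=7
[4,8] S\(PP\N)  >  k=5
[0,8] S  <  k=4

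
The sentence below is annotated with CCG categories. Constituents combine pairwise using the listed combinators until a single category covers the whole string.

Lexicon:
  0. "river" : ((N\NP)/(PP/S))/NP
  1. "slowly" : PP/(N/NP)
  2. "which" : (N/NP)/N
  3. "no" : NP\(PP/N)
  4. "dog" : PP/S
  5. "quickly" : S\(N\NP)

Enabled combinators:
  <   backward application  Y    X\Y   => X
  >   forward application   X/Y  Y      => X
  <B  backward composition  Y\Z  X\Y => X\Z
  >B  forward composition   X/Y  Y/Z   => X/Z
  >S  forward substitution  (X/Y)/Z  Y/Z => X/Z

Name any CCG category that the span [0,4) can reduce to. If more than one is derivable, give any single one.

(N\NP)/(PP/S)

[0,6] S   <
  [0,5] N\NP   >
    [0,4] (N\NP)/(PP/S)   >
      [0,1] "river" : ((N\NP)/(PP/S))/NP
      [1,4] NP   <
        [1,3] PP/N   >B
          [1,2] "slowly" : PP/(N/NP)
          [2,3] "which" : (N/NP)/N
        [3,4] "no" : NP\(PP/N)
    [4,5] "dog" : PP/S
  [5,6] "quickly" : S\(N\NP)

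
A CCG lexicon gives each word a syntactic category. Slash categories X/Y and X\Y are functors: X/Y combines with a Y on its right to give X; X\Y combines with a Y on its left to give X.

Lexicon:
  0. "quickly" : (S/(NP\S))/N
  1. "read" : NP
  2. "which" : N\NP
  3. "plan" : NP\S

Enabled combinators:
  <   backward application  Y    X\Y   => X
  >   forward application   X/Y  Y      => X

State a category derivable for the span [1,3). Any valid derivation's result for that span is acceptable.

[0,4] S   >
  [0,3] S/(NP\S)   >
    [0,1] "quickly" : (S/(NP\S))/N
    [1,3] N   <
      [1,2] "read" : NP
      [2,3] "which" : N\NP
  [3,4] "plan" : NP\S

N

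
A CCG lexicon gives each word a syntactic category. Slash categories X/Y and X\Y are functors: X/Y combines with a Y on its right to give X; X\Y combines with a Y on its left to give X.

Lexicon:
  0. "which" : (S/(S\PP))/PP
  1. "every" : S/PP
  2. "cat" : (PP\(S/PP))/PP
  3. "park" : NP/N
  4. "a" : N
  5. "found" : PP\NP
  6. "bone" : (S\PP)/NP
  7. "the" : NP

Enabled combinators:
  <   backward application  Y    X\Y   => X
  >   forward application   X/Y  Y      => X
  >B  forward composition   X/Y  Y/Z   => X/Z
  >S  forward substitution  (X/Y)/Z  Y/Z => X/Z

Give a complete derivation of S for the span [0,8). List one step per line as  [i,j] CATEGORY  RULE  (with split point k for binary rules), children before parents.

[0,8] S   >
  [0,6] S/(S\PP)   >
    [0,1] "which" : (S/(S\PP))/PP
    [1,6] PP   <
      [1,2] "every" : S/PP
      [2,6] PP\(S/PP)   >
        [2,3] "cat" : (PP\(S/PP))/PP
        [3,6] PP   <
          [3,5] NP   >
            [3,4] "park" : NP/N
            [4,5] "a" : N
          [5,6] "found" : PP\NP
  [6,8] S\PP   >
    [6,7] "bone" : (S\PP)/NP
    [7,8] "the" : NP

[0,1] (S/(S\PP))/PP  lex  "which"
[1,2] S/PP  lex  "every"
[2,3] (PP\(S/PP))/PP  lex  "cat"
[3,4] NP/N  lex  "park"
[4,5] N  lex  "a"
[3,5] NP  >  k=4
[5,6] PP\NP  lex  "found"
[3,6] PP  <  k=5
[2,6] PP\(S/PP)  >  k=3
[1,6] PP  <  k=2
[0,6] S/(S\PP)  >  k=1
[6,7] (S\PP)/NP  lex  "bone"
[7,8] NP  lex  "the"
[6,8] S\PP  >  k=7
[0,8] S  >  k=6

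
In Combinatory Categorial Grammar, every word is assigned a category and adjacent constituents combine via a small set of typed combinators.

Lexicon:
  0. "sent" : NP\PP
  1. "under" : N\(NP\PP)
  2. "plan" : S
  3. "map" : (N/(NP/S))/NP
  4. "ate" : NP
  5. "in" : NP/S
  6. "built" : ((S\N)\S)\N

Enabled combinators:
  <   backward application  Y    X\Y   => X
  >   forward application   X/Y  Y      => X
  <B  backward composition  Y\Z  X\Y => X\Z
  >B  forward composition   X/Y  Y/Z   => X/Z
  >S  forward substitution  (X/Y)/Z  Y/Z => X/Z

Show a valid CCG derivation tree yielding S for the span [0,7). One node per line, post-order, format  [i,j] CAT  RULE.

[0,7] S   <
  [0,2] N   <
    [0,1] "sent" : NP\PP
    [1,2] "under" : N\(NP\PP)
  [2,7] S\N   <
    [2,3] "plan" : S
    [3,7] (S\N)\S   <
      [3,6] N   >
        [3,5] N/(NP/S)   >
          [3,4] "map" : (N/(NP/S))/NP
          [4,5] "ate" : NP
        [5,6] "in" : NP/S
      [6,7] "built" : ((S\N)\S)\N

[0,1] NP\PP  lex  "sent"
[1,2] N\(NP\PP)  lex  "under"
[0,2] N  <  k=1
[2,3] S  lex  "plan"
[3,4] (N/(NP/S))/NP  lex  "map"
[4,5] NP  lex  "ate"
[3,5] N/(NP/S)  >  k=4
[5,6] NP/S  lex  "in"
[3,6] N  >  k=5
[6,7] ((S\N)\S)\N  lex  "built"
[3,7] (S\N)\S  <  k=6
[2,7] S\N  <  k=3
[0,7] S  <  k=2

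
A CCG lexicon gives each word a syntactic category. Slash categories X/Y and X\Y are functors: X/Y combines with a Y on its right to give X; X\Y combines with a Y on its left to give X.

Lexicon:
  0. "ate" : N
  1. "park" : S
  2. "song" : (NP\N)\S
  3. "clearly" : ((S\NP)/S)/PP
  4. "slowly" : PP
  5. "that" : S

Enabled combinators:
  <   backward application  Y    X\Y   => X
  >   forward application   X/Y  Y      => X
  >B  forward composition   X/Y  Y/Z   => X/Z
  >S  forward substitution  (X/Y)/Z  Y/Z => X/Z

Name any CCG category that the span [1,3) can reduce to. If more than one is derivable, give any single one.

NP\N

[0,6] S   <
  [0,3] NP   <
    [0,1] "ate" : N
    [1,3] NP\N   <
      [1,2] "park" : S
      [2,3] "song" : (NP\N)\S
  [3,6] S\NP   >
    [3,5] (S\NP)/S   >
      [3,4] "clearly" : ((S\NP)/S)/PP
      [4,5] "slowly" : PP
    [5,6] "that" : S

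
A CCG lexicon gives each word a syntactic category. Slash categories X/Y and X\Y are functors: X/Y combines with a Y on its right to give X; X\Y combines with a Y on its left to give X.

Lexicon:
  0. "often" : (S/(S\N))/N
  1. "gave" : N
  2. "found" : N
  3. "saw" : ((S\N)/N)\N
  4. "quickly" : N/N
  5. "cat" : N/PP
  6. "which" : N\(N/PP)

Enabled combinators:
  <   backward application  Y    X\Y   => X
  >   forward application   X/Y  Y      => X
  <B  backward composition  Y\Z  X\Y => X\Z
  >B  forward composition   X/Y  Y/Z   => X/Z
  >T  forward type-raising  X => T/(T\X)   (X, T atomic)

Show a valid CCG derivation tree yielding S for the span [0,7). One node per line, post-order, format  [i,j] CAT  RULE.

[0,1] (S/(S\N))/N  lex  "often"
[1,2] N  lex  "gave"
[0,2] S/(S\N)  >  k=1
[2,3] N  lex  "found"
[3,4] ((S\N)/N)\N  lex  "saw"
[2,4] (S\N)/N  <  k=3
[4,5] N/N  lex  "quickly"
[5,6] N/PP  lex  "cat"
[4,6] N/PP  >B  k=5
[6,7] N\(N/PP)  lex  "which"
[4,7] N  <  k=6
[2,7] S\N  >  k=4
[0,7] S  >  k=2

[0,7] S   >
  [0,2] S/(S\N)   >
    [0,1] "often" : (S/(S\N))/N
    [1,2] "gave" : N
  [2,7] S\N   >
    [2,4] (S\N)/N   <
      [2,3] "found" : N
      [3,4] "saw" : ((S\N)/N)\N
    [4,7] N   <
      [4,6] N/PP   >B
        [4,5] "quickly" : N/N
        [5,6] "cat" : N/PP
      [6,7] "which" : N\(N/PP)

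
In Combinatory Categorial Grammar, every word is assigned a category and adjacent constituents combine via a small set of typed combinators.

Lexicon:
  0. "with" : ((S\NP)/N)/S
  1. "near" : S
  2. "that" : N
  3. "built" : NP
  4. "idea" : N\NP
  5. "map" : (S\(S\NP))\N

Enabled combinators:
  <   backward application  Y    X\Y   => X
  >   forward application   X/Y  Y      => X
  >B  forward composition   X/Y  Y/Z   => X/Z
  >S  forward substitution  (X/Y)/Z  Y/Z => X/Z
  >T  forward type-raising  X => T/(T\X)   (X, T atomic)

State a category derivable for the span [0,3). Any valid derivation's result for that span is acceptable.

S\NP

[0,6] S   <
  [0,3] S\NP   >
    [0,2] (S\NP)/N   >
      [0,1] "with" : ((S\NP)/N)/S
      [1,2] "near" : S
    [2,3] "that" : N
  [3,6] S\(S\NP)   <
    [3,5] N   <
      [3,4] "built" : NP
      [4,5] "idea" : N\NP
    [5,6] "map" : (S\(S\NP))\N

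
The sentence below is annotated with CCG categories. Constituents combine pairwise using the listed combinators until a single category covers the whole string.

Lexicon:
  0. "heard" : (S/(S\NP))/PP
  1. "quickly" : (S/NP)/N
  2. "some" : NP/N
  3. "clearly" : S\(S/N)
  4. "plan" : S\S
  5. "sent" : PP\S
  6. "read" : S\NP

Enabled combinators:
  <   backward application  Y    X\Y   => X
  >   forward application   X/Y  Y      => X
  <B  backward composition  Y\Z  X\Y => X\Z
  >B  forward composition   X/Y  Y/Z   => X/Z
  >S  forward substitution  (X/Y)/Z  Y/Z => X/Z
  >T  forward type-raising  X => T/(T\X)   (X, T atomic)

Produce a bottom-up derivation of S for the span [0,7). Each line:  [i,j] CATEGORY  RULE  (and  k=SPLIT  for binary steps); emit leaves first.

[0,1] (S/(S\NP))/PP  lex  "heard"
[1,2] (S/NP)/N  lex  "quickly"
[2,3] NP/N  lex  "some"
[1,3] S/N  >S  k=2
[3,4] S\(S/N)  lex  "clearly"
[1,4] S  <  k=3
[4,5] S\S  lex  "plan"
[5,6] PP\S  lex  "sent"
[4,6] PP\S  <B  k=5
[1,6] PP  <  k=4
[0,6] S/(S\NP)  >  k=1
[6,7] S\NP  lex  "read"
[0,7] S  >  k=6

[0,7] S   >
  [0,6] S/(S\NP)   >
    [0,1] "heard" : (S/(S\NP))/PP
    [1,6] PP   <
      [1,4] S   <
        [1,3] S/N   >S
          [1,2] "quickly" : (S/NP)/N
          [2,3] "some" : NP/N
        [3,4] "clearly" : S\(S/N)
      [4,6] PP\S   <B
        [4,5] "plan" : S\S
        [5,6] "sent" : PP\S
  [6,7] "read" : S\NP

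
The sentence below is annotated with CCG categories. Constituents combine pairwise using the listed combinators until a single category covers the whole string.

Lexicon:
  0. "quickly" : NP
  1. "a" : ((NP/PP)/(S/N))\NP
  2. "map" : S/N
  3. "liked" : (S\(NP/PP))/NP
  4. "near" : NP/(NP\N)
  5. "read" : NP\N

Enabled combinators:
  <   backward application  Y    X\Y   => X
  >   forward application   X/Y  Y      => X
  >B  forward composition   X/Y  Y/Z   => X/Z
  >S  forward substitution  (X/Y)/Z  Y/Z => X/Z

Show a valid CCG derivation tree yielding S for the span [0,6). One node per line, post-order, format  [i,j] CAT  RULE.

[0,6] S   <
  [0,3] NP/PP   >
    [0,2] (NP/PP)/(S/N)   <
      [0,1] "quickly" : NP
      [1,2] "a" : ((NP/PP)/(S/N))\NP
    [2,3] "map" : S/N
  [3,6] S\(NP/PP)   >
    [3,4] "liked" : (S\(NP/PP))/NP
    [4,6] NP   >
      [4,5] "near" : NP/(NP\N)
      [5,6] "read" : NP\N

[0,1] NP  lex  "quickly"
[1,2] ((NP/PP)/(S/N))\NP  lex  "a"
[0,2] (NP/PP)/(S/N)  <  k=1
[2,3] S/N  lex  "map"
[0,3] NP/PP  >  k=2
[3,4] (S\(NP/PP))/NP  lex  "liked"
[4,5] NP/(NP\N)  lex  "near"
[5,6] NP\N  lex  "read"
[4,6] NP  >  k=5
[3,6] S\(NP/PP)  >  k=4
[0,6] S  <  k=3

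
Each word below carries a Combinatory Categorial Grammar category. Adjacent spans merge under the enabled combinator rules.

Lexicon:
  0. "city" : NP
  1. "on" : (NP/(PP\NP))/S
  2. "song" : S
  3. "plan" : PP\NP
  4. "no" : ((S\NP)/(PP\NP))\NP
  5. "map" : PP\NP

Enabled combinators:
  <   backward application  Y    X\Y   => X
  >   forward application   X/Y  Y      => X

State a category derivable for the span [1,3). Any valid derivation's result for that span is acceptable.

[0,6] S   <
  [0,1] "city" : NP
  [1,6] S\NP   >
    [1,5] (S\NP)/(PP\NP)   <
      [1,4] NP   >
        [1,3] NP/(PP\NP)   >
          [1,2] "on" : (NP/(PP\NP))/S
          [2,3] "song" : S
        [3,4] "plan" : PP\NP
      [4,5] "no" : ((S\NP)/(PP\NP))\NP
    [5,6] "map" : PP\NP

NP/(PP\NP)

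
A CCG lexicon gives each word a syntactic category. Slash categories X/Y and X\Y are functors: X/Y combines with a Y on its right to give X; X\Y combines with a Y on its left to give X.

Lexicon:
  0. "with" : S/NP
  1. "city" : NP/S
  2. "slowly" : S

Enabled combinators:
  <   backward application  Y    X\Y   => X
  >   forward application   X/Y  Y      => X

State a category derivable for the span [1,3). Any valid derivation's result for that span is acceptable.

[0,3] S   >
  [0,1] "with" : S/NP
  [1,3] NP   >
    [1,2] "city" : NP/S
    [2,3] "slowly" : S

NP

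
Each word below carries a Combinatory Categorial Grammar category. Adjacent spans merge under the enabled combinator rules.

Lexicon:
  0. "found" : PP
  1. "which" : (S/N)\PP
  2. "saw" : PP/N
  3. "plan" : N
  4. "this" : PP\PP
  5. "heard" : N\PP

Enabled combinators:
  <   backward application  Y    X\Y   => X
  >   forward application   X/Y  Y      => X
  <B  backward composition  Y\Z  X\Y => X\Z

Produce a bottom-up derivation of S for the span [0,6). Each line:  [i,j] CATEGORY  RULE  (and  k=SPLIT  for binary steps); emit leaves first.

[0,6] S   >
  [0,2] S/N   <
    [0,1] "found" : PP
    [1,2] "which" : (S/N)\PP
  [2,6] N   <
    [2,4] PP   >
      [2,3] "saw" : PP/N
      [3,4] "plan" : N
    [4,6] N\PP   <B
      [4,5] "this" : PP\PP
      [5,6] "heard" : N\PP

[0,1] PP  lex  "found"
[1,2] (S/N)\PP  lex  "which"
[0,2] S/N  <  k=1
[2,3] PP/N  lex  "saw"
[3,4] N  lex  "plan"
[2,4] PP  >  k=3
[4,5] PP\PP  lex  "this"
[5,6] N\PP  lex  "heard"
[4,6] N\PP  <B  k=5
[2,6] N  <  k=4
[0,6] S  >  k=2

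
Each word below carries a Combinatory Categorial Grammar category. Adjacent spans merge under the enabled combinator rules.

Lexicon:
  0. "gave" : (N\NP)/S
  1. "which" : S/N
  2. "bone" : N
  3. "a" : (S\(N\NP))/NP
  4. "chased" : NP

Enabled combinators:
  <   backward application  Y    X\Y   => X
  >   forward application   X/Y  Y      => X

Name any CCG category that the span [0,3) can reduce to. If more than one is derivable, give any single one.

N\NP

[0,5] S   <
  [0,3] N\NP   >
    [0,1] "gave" : (N\NP)/S
    [1,3] S   >
      [1,2] "which" : S/N
      [2,3] "bone" : N
  [3,5] S\(N\NP)   >
    [3,4] "a" : (S\(N\NP))/NP
    [4,5] "chased" : NP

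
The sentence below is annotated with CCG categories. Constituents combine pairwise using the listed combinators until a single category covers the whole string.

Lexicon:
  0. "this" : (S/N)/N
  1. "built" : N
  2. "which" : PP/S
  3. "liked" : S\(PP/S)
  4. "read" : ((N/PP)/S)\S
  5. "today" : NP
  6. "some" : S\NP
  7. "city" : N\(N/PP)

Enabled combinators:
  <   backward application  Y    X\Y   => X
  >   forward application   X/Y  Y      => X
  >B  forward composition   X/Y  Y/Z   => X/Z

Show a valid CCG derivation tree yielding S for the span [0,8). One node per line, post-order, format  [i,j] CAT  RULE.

[0,1] (S/N)/N  lex  "this"
[1,2] N  lex  "built"
[0,2] S/N  >  k=1
[2,3] PP/S  lex  "which"
[3,4] S\(PP/S)  lex  "liked"
[2,4] S  <  k=3
[4,5] ((N/PP)/S)\S  lex  "read"
[2,5] (N/PP)/S  <  k=4
[5,6] NP  lex  "today"
[6,7] S\NP  lex  "some"
[5,7] S  <  k=6
[2,7] N/PP  >  k=5
[7,8] N\(N/PP)  lex  "city"
[2,8] N  <  k=7
[0,8] S  >  k=2

[0,8] S   >
  [0,2] S/N   >
    [0,1] "this" : (S/N)/N
    [1,2] "built" : N
  [2,8] N   <
    [2,7] N/PP   >
      [2,5] (N/PP)/S   <
        [2,4] S   <
          [2,3] "which" : PP/S
          [3,4] "liked" : S\(PP/S)
        [4,5] "read" : ((N/PP)/S)\S
      [5,7] S   <
        [5,6] "today" : NP
        [6,7] "some" : S\NP
    [7,8] "city" : N\(N/PP)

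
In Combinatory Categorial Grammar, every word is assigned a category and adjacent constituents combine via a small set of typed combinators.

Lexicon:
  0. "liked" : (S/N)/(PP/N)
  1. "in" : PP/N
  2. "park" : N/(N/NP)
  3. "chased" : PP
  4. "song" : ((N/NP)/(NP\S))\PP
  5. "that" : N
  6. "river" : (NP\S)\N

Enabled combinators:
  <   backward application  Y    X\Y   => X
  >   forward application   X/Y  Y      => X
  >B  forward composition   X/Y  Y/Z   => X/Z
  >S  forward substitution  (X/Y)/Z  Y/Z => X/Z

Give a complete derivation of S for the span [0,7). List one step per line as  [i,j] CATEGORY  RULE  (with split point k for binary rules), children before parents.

[0,1] (S/N)/(PP/N)  lex  "liked"
[1,2] PP/N  lex  "in"
[0,2] S/N  >  k=1
[2,3] N/(N/NP)  lex  "park"
[3,4] PP  lex  "chased"
[4,5] ((N/NP)/(NP\S))\PP  lex  "song"
[3,5] (N/NP)/(NP\S)  <  k=4
[5,6] N  lex  "that"
[6,7] (NP\S)\N  lex  "river"
[5,7] NP\S  <  k=6
[3,7] N/NP  >  k=5
[2,7] N  >  k=3
[0,7] S  >  k=2

[0,7] S   >
  [0,2] S/N   >
    [0,1] "liked" : (S/N)/(PP/N)
    [1,2] "in" : PP/N
  [2,7] N   >
    [2,3] "park" : N/(N/NP)
    [3,7] N/NP   >
      [3,5] (N/NP)/(NP\S)   <
        [3,4] "chased" : PP
        [4,5] "song" : ((N/NP)/(NP\S))\PP
      [5,7] NP\S   <
        [5,6] "that" : N
        [6,7] "river" : (NP\S)\N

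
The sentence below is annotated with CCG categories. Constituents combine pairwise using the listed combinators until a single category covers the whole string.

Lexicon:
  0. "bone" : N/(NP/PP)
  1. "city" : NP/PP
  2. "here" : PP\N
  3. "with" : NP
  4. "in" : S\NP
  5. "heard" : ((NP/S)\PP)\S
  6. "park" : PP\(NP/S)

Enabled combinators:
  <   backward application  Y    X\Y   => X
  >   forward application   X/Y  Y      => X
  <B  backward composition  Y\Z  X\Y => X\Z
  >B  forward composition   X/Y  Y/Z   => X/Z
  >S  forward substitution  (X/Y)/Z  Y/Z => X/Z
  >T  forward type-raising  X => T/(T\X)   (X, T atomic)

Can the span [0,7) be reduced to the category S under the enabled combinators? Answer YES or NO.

N/(NP/PP) NP/PP PP\N NP S\NP ((NP/S)\PP)\S PP\(NP/S)
CKY chart[0,7] = {N/(N\PP), NP/(NP\PP), PP, PP/(PP\PP), S/(S\PP)}; S ∉ chart

NO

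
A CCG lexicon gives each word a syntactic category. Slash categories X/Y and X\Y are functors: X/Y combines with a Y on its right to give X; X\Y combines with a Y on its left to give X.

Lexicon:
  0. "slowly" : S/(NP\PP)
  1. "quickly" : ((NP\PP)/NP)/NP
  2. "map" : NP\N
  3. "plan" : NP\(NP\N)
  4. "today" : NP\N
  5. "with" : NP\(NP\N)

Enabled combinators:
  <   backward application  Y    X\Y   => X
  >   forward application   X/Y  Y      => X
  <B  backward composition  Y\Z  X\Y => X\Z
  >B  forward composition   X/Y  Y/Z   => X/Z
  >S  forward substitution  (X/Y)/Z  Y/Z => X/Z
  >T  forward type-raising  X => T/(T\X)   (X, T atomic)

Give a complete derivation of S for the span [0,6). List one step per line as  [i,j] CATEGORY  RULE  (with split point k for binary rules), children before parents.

[0,6] S   >
  [0,4] S/NP   >B
    [0,1] "slowly" : S/(NP\PP)
    [1,4] (NP\PP)/NP   >
      [1,2] "quickly" : ((NP\PP)/NP)/NP
      [2,4] NP   <
        [2,3] "map" : NP\N
        [3,4] "plan" : NP\(NP\N)
  [4,6] NP   <
    [4,5] "today" : NP\N
    [5,6] "with" : NP\(NP\N)

[0,1] S/(NP\PP)  lex  "slowly"
[1,2] ((NP\PP)/NP)/NP  lex  "quickly"
[2,3] NP\N  lex  "map"
[3,4] NP\(NP\N)  lex  "plan"
[2,4] NP  <  k=3
[1,4] (NP\PP)/NP  >  k=2
[0,4] S/NP  >B  k=1
[4,5] NP\N  lex  "today"
[5,6] NP\(NP\N)  lex  "with"
[4,6] NP  <  k=5
[0,6] S  >  k=4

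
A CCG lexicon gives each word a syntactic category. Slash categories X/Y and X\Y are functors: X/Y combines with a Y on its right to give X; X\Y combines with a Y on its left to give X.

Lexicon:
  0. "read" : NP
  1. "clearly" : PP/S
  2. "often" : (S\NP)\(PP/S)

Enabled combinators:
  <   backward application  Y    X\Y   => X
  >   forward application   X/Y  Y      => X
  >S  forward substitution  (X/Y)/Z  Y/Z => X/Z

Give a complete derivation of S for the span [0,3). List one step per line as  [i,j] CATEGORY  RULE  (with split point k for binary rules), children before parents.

[0,3] S   <
  [0,1] "read" : NP
  [1,3] S\NP   <
    [1,2] "clearly" : PP/S
    [2,3] "often" : (S\NP)\(PP/S)

[0,1] NP  lex  "read"
[1,2] PP/S  lex  "clearly"
[2,3] (S\NP)\(PP/S)  lex  "often"
[1,3] S\NP  <  k=2
[0,3] S  <  k=1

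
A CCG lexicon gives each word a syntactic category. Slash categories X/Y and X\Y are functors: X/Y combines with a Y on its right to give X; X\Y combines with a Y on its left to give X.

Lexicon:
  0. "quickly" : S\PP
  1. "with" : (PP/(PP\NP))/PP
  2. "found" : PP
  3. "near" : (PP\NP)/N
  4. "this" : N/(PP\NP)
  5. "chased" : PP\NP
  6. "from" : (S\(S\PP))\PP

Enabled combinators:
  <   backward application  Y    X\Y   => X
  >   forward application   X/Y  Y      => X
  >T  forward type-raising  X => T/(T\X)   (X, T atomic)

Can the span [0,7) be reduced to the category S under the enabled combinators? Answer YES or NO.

[0,7] S   <
  [0,1] "quickly" : S\PP
  [1,7] S\(S\PP)   <
    [1,6] PP   >
      [1,3] PP/(PP\NP)   >
        [1,2] "with" : (PP/(PP\NP))/PP
        [2,3] "found" : PP
      [3,6] PP\NP   >
        [3,4] "near" : (PP\NP)/N
        [4,6] N   >
          [4,5] "this" : N/(PP\NP)
          [5,6] "chased" : PP\NP
    [6,7] "from" : (S\(S\PP))\PP

YES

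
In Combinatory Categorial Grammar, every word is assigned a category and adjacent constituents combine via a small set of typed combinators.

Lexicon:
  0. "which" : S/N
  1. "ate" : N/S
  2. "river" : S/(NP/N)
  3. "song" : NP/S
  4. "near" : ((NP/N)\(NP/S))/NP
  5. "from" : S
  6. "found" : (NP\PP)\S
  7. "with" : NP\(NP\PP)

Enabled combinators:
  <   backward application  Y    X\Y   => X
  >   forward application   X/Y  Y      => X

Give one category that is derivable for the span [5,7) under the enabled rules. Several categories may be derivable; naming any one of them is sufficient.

[0,8] S   >
  [0,1] "which" : S/N
  [1,8] N   >
    [1,2] "ate" : N/S
    [2,8] S   >
      [2,3] "river" : S/(NP/N)
      [3,8] NP/N   <
        [3,4] "song" : NP/S
        [4,8] (NP/N)\(NP/S)   >
          [4,5] "near" : ((NP/N)\(NP/S))/NP
          [5,8] NP   <
            [5,7] NP\PP   <
              [5,6] "from" : S
              [6,7] "found" : (NP\PP)\S
            [7,8] "with" : NP\(NP\PP)

NP\PP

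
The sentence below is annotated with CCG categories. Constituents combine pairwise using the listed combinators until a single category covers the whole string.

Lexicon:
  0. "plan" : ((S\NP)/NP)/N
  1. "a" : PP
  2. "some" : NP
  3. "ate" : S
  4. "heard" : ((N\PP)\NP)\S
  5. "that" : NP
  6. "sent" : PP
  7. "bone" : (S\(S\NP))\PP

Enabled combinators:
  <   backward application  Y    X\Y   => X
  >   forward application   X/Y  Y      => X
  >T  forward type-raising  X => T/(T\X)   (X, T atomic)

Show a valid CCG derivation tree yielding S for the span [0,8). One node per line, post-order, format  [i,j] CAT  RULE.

[0,1] ((S\NP)/NP)/N  lex  "plan"
[1,2] PP  lex  "a"
[2,3] NP  lex  "some"
[3,4] S  lex  "ate"
[4,5] ((N\PP)\NP)\S  lex  "heard"
[3,5] (N\PP)\NP  <  k=4
[2,5] N\PP  <  k=3
[1,5] N  <  k=2
[0,5] (S\NP)/NP  >  k=1
[5,6] NP  lex  "that"
[0,6] S\NP  >  k=5
[6,7] PP  lex  "sent"
[7,8] (S\(S\NP))\PP  lex  "bone"
[6,8] S\(S\NP)  <  k=7
[0,8] S  <  k=6

[0,8] S   <
  [0,6] S\NP   >
    [0,5] (S\NP)/NP   >
      [0,1] "plan" : ((S\NP)/NP)/N
      [1,5] N   <
        [1,2] "a" : PP
        [2,5] N\PP   <
          [2,3] "some" : NP
          [3,5] (N\PP)\NP   <
            [3,4] "ate" : S
            [4,5] "heard" : ((N\PP)\NP)\S
    [5,6] "that" : NP
  [6,8] S\(S\NP)   <
    [6,7] "sent" : PP
    [7,8] "bone" : (S\(S\NP))\PP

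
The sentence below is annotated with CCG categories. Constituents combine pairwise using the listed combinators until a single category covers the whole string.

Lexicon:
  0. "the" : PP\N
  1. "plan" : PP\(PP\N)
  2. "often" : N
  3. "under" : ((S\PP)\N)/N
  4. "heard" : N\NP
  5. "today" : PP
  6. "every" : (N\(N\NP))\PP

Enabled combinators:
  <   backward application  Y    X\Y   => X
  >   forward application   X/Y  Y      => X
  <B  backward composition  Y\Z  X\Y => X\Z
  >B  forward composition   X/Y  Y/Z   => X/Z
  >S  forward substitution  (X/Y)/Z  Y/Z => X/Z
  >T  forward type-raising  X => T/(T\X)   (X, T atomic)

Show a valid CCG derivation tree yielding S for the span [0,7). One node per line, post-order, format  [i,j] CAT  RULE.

[0,7] S   <
  [0,2] PP   <
    [0,1] "the" : PP\N
    [1,2] "plan" : PP\(PP\N)
  [2,7] S\PP   <
    [2,3] "often" : N
    [3,7] (S\PP)\N   >
      [3,4] "under" : ((S\PP)\N)/N
      [4,7] N   <
        [4,5] "heard" : N\NP
        [5,7] N\(N\NP)   <
          [5,6] "today" : PP
          [6,7] "every" : (N\(N\NP))\PP

[0,1] PP\N  lex  "the"
[1,2] PP\(PP\N)  lex  "plan"
[0,2] PP  <  k=1
[2,3] N  lex  "often"
[3,4] ((S\PP)\N)/N  lex  "under"
[4,5] N\NP  lex  "heard"
[5,6] PP  lex  "today"
[6,7] (N\(N\NP))\PP  lex  "every"
[5,7] N\(N\NP)  <  k=6
[4,7] N  <  k=5
[3,7] (S\PP)\N  >  k=4
[2,7] S\PP  <  k=3
[0,7] S  <  k=2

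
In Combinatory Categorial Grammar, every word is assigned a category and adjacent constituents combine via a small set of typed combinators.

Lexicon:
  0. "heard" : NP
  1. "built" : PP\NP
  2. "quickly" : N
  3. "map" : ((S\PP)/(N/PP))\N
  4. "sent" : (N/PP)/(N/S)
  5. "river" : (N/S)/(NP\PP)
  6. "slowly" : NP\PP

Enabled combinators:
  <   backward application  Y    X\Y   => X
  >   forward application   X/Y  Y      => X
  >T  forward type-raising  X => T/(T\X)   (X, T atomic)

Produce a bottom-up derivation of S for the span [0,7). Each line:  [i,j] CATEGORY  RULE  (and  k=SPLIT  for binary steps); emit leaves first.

[0,7] S   <
  [0,2] PP   <
    [0,1] "heard" : NP
    [1,2] "built" : PP\NP
  [2,7] S\PP   >
    [2,4] (S\PP)/(N/PP)   <
      [2,3] "quickly" : N
      [3,4] "map" : ((S\PP)/(N/PP))\N
    [4,7] N/PP   >
      [4,5] "sent" : (N/PP)/(N/S)
      [5,7] N/S   >
        [5,6] "river" : (N/S)/(NP\PP)
        [6,7] "slowly" : NP\PP

[0,1] NP  lex  "heard"
[1,2] PP\NP  lex  "built"
[0,2] PP  <  k=1
[2,3] N  lex  "quickly"
[3,4] ((S\PP)/(N/PP))\N  lex  "map"
[2,4] (S\PP)/(N/PP)  <  k=3
[4,5] (N/PP)/(N/S)  lex  "sent"
[5,6] (N/S)/(NP\PP)  lex  "river"
[6,7] NP\PP  lex  "slowly"
[5,7] N/S  >  k=6
[4,7] N/PP  >  k=5
[2,7] S\PP  >  k=4
[0,7] S  <  k=2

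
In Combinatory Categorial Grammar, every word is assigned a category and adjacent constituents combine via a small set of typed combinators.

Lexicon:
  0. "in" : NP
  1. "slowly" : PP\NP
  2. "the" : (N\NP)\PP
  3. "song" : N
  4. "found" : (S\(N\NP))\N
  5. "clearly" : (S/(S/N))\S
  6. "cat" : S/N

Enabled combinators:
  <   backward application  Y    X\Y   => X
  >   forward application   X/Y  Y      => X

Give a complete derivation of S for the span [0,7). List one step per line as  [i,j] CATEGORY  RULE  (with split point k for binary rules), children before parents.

[0,1] NP  lex  "in"
[1,2] PP\NP  lex  "slowly"
[0,2] PP  <  k=1
[2,3] (N\NP)\PP  lex  "the"
[0,3] N\NP  <  k=2
[3,4] N  lex  "song"
[4,5] (S\(N\NP))\N  lex  "found"
[3,5] S\(N\NP)  <  k=4
[0,5] S  <  k=3
[5,6] (S/(S/N))\S  lex  "clearly"
[0,6] S/(S/N)  <  k=5
[6,7] S/N  lex  "cat"
[0,7] S  >  k=6

[0,7] S   >
  [0,6] S/(S/N)   <
    [0,5] S   <
      [0,3] N\NP   <
        [0,2] PP   <
          [0,1] "in" : NP
          [1,2] "slowly" : PP\NP
        [2,3] "the" : (N\NP)\PP
      [3,5] S\(N\NP)   <
        [3,4] "song" : N
        [4,5] "found" : (S\(N\NP))\N
    [5,6] "clearly" : (S/(S/N))\S
  [6,7] "cat" : S/N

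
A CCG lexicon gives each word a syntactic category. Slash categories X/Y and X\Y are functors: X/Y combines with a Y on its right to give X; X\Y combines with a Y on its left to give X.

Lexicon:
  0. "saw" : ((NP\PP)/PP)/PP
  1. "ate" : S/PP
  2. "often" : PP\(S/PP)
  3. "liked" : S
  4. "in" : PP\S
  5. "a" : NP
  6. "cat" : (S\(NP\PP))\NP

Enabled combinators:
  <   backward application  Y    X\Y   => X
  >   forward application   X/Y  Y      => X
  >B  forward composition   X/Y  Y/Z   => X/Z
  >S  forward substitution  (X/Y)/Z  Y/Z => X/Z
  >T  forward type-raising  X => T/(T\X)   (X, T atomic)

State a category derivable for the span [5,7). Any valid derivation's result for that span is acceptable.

S\(NP\PP)

[0,7] S   <
  [0,5] NP\PP   >
    [0,3] (NP\PP)/PP   >
      [0,1] "saw" : ((NP\PP)/PP)/PP
      [1,3] PP   <
        [1,2] "ate" : S/PP
        [2,3] "often" : PP\(S/PP)
    [3,5] PP   >
      [3,4] PP/(PP\S)   >T
        [3,4] "liked" : S
      [4,5] "in" : PP\S
  [5,7] S\(NP\PP)   <
    [5,6] "a" : NP
    [6,7] "cat" : (S\(NP\PP))\NP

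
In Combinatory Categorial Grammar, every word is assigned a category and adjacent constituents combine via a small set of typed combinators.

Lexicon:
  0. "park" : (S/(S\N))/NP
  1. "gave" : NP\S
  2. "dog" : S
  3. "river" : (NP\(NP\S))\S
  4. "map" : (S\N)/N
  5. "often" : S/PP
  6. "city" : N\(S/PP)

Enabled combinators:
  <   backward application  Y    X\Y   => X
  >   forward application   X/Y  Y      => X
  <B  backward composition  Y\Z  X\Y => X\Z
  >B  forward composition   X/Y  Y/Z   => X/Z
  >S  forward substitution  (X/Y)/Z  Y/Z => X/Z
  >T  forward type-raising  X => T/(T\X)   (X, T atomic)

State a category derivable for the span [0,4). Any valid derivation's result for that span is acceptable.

S/(S\N)

[0,7] S   >
  [0,4] S/(S\N)   >
    [0,1] "park" : (S/(S\N))/NP
    [1,4] NP   <
      [1,2] "gave" : NP\S
      [2,4] NP\(NP\S)   <
        [2,3] "dog" : S
        [3,4] "river" : (NP\(NP\S))\S
  [4,7] S\N   >
    [4,5] "map" : (S\N)/N
    [5,7] N   <
      [5,6] "often" : S/PP
      [6,7] "city" : N\(S/PP)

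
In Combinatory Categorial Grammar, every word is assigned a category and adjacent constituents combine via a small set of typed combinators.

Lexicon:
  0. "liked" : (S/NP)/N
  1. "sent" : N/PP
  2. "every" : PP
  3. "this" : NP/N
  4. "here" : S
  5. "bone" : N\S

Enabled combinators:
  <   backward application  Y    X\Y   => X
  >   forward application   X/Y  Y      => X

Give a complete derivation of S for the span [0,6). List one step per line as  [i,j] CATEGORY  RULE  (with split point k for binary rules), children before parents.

[0,6] S   >
  [0,3] S/NP   >
    [0,1] "liked" : (S/NP)/N
    [1,3] N   >
      [1,2] "sent" : N/PP
      [2,3] "every" : PP
  [3,6] NP   >
    [3,4] "this" : NP/N
    [4,6] N   <
      [4,5] "here" : S
      [5,6] "bone" : N\S

[0,1] (S/NP)/N  lex  "liked"
[1,2] N/PP  lex  "sent"
[2,3] PP  lex  "every"
[1,3] N  >  k=2
[0,3] S/NP  >  k=1
[3,4] NP/N  lex  "this"
[4,5] S  lex  "here"
[5,6] N\S  lex  "bone"
[4,6] N  <  k=5
[3,6] NP  >  k=4
[0,6] S  >  k=3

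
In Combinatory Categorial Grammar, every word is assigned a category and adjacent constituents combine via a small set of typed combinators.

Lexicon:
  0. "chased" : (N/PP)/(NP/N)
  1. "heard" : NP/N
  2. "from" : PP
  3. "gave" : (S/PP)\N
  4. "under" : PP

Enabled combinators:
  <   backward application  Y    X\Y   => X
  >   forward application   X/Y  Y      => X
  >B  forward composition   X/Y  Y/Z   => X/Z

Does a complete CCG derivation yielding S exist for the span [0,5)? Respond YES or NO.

[0,5] S   >
  [0,4] S/PP   <
    [0,3] N   >
      [0,2] N/PP   >
        [0,1] "chased" : (N/PP)/(NP/N)
        [1,2] "heard" : NP/N
      [2,3] "from" : PP
    [3,4] "gave" : (S/PP)\N
  [4,5] "under" : PP

YES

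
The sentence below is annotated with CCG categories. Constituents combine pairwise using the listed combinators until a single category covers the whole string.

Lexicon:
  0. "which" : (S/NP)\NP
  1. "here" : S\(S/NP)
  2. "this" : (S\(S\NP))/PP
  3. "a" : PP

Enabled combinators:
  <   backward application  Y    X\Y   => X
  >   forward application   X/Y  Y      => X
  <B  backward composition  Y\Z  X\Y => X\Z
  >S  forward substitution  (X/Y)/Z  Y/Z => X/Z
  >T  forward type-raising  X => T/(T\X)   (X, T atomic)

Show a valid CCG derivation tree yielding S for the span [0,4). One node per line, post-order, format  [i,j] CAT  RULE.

[0,1] (S/NP)\NP  lex  "which"
[1,2] S\(S/NP)  lex  "here"
[0,2] S\NP  <B  k=1
[2,3] (S\(S\NP))/PP  lex  "this"
[3,4] PP  lex  "a"
[2,4] S\(S\NP)  >  k=3
[0,4] S  <  k=2

[0,4] S   <
  [0,2] S\NP   <B
    [0,1] "which" : (S/NP)\NP
    [1,2] "here" : S\(S/NP)
  [2,4] S\(S\NP)   >
    [2,3] "this" : (S\(S\NP))/PP
    [3,4] "a" : PP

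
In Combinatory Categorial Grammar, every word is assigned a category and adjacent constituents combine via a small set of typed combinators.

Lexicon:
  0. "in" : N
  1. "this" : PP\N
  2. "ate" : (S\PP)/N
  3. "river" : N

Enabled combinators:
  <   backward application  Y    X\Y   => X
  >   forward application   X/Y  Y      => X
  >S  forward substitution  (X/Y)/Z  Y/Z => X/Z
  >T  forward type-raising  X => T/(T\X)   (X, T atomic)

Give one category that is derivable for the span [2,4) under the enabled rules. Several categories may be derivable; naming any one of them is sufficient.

[0,4] S   <
  [0,2] PP   <
    [0,1] "in" : N
    [1,2] "this" : PP\N
  [2,4] S\PP   >
    [2,3] "ate" : (S\PP)/N
    [3,4] "river" : N

S\PP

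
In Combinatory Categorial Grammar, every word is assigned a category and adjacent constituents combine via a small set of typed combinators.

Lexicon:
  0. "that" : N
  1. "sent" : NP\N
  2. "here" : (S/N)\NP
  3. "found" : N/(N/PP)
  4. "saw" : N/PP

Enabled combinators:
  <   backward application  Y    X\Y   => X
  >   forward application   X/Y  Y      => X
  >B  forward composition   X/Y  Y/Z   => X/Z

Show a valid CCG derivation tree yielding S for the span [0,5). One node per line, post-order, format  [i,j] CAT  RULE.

[0,5] S   >
  [0,3] S/N   <
    [0,2] NP   <
      [0,1] "that" : N
      [1,2] "sent" : NP\N
    [2,3] "here" : (S/N)\NP
  [3,5] N   >
    [3,4] "found" : N/(N/PP)
    [4,5] "saw" : N/PP

[0,1] N  lex  "that"
[1,2] NP\N  lex  "sent"
[0,2] NP  <  k=1
[2,3] (S/N)\NP  lex  "here"
[0,3] S/N  <  k=2
[3,4] N/(N/PP)  lex  "found"
[4,5] N/PP  lex  "saw"
[3,5] N  >  k=4
[0,5] S  >  k=3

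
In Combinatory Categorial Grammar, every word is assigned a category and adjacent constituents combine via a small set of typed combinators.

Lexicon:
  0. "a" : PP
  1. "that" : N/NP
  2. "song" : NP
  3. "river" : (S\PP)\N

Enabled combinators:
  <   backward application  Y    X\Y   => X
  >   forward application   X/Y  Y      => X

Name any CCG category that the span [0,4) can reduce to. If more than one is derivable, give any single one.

[0,4] S   <
  [0,1] "a" : PP
  [1,4] S\PP   <
    [1,3] N   >
      [1,2] "that" : N/NP
      [2,3] "song" : NP
    [3,4] "river" : (S\PP)\N

S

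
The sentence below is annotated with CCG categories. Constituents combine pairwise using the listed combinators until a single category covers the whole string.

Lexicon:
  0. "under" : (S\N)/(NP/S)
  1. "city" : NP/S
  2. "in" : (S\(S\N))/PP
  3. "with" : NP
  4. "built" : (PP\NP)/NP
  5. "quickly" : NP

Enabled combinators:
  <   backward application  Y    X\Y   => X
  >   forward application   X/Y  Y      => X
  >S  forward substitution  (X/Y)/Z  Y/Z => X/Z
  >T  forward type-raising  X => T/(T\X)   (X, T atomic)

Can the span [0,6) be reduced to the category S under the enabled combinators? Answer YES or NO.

YES

[0,6] S   <
  [0,2] S\N   >
    [0,1] "under" : (S\N)/(NP/S)
    [1,2] "city" : NP/S
  [2,6] S\(S\N)   >
    [2,3] "in" : (S\(S\N))/PP
    [3,6] PP   >
      [3,4] PP/(PP\NP)   >T
        [3,4] "with" : NP
      [4,6] PP\NP   >
        [4,5] "built" : (PP\NP)/NP
        [5,6] "quickly" : NP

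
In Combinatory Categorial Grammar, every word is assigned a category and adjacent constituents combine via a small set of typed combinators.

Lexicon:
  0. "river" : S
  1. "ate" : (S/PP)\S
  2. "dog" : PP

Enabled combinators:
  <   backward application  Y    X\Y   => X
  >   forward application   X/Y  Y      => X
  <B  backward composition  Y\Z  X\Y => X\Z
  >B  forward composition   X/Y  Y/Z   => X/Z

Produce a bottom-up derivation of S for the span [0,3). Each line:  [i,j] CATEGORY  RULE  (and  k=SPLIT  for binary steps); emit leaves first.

[0,1] S  lex  "river"
[1,2] (S/PP)\S  lex  "ate"
[0,2] S/PP  <  k=1
[2,3] PP  lex  "dog"
[0,3] S  >  k=2

[0,3] S   >
  [0,2] S/PP   <
    [0,1] "river" : S
    [1,2] "ate" : (S/PP)\S
  [2,3] "dog" : PP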